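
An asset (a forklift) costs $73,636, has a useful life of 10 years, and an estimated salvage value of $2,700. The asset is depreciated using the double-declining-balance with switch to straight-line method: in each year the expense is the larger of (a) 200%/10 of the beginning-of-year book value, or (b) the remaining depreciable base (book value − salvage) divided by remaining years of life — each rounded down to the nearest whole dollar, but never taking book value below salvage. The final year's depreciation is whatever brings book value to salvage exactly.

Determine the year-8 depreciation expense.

$4,151

Depreciable base = $73,636 − $2,700 = $70,936.
Year 1: DB = ⌊$73,636 × 200%/10⌋ = $14,727; SL = ⌊$70,936/10⌋ = $7,093 → take DB $14,727. Book value $58,909.
Year 2: DB = ⌊$58,909 × 200%/10⌋ = $11,781; SL = ⌊$56,209/9⌋ = $6,245 → take DB $11,781. Book value $47,128.
Year 3: DB = ⌊$47,128 × 200%/10⌋ = $9,425; SL = ⌊$44,428/8⌋ = $5,553 → take DB $9,425. Book value $37,703.
Year 4: DB = ⌊$37,703 × 200%/10⌋ = $7,540; SL = ⌊$35,003/7⌋ = $5,000 → take DB $7,540. Book value $30,163.
Year 5: DB = ⌊$30,163 × 200%/10⌋ = $6,032; SL = ⌊$27,463/6⌋ = $4,577 → take DB $6,032. Book value $24,131.
Year 6: DB = ⌊$24,131 × 200%/10⌋ = $4,826; SL = ⌊$21,431/5⌋ = $4,286 → take DB $4,826. Book value $19,305.
Year 7: DB = ⌊$19,305 × 200%/10⌋ = $3,861; SL = ⌊$16,605/4⌋ = $4,151 → take SL $4,151. Book value $15,154.
Year 8: DB = ⌊$15,154 × 200%/10⌋ = $3,030; SL = ⌊$12,454/3⌋ = $4,151 → take SL $4,151. Book value $11,003.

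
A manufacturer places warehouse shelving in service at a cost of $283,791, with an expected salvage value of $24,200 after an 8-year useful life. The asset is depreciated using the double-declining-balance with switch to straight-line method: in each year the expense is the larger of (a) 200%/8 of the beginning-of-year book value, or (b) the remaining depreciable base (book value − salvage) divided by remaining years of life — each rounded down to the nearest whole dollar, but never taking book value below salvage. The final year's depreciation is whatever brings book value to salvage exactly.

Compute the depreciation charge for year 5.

Depreciable base = $283,791 − $24,200 = $259,591.
Year 1: DB = ⌊$283,791 × 200%/8⌋ = $70,947; SL = ⌊$259,591/8⌋ = $32,448 → take DB $70,947. Book value $212,844.
Year 2: DB = ⌊$212,844 × 200%/8⌋ = $53,211; SL = ⌊$188,644/7⌋ = $26,949 → take DB $53,211. Book value $159,633.
Year 3: DB = ⌊$159,633 × 200%/8⌋ = $39,908; SL = ⌊$135,433/6⌋ = $22,572 → take DB $39,908. Book value $119,725.
Year 4: DB = ⌊$119,725 × 200%/8⌋ = $29,931; SL = ⌊$95,525/5⌋ = $19,105 → take DB $29,931. Book value $89,794.
Year 5: DB = ⌊$89,794 × 200%/8⌋ = $22,448; SL = ⌊$65,594/4⌋ = $16,398 → take DB $22,448. Book value $67,346.

$22,448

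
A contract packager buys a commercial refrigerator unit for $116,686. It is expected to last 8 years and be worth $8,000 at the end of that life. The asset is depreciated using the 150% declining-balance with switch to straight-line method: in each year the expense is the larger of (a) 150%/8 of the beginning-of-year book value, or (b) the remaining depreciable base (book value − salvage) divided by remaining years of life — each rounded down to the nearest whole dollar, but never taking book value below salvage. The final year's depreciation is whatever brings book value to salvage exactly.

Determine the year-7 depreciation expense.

Depreciable base = $116,686 − $8,000 = $108,686.
Year 1: DB = ⌊$116,686 × 150%/8⌋ = $21,878; SL = ⌊$108,686/8⌋ = $13,585 → take DB $21,878. Book value $94,808.
Year 2: DB = ⌊$94,808 × 150%/8⌋ = $17,776; SL = ⌊$86,808/7⌋ = $12,401 → take DB $17,776. Book value $77,032.
Year 3: DB = ⌊$77,032 × 150%/8⌋ = $14,443; SL = ⌊$69,032/6⌋ = $11,505 → take DB $14,443. Book value $62,589.
Year 4: DB = ⌊$62,589 × 150%/8⌋ = $11,735; SL = ⌊$54,589/5⌋ = $10,917 → take DB $11,735. Book value $50,854.
Year 5: DB = ⌊$50,854 × 150%/8⌋ = $9,535; SL = ⌊$42,854/4⌋ = $10,713 → take SL $10,713. Book value $40,141.
Year 6: DB = ⌊$40,141 × 150%/8⌋ = $7,526; SL = ⌊$32,141/3⌋ = $10,713 → take SL $10,713. Book value $29,428.
Year 7: DB = ⌊$29,428 × 150%/8⌋ = $5,517; SL = ⌊$21,428/2⌋ = $10,714 → take SL $10,714. Book value $18,714.

$10,714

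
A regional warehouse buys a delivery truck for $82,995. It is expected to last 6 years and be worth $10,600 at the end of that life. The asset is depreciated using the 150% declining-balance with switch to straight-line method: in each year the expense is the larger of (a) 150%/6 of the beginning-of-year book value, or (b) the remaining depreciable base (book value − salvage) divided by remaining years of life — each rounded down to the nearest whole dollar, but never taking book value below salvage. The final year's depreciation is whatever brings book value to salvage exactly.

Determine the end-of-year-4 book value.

Depreciable base = $82,995 − $10,600 = $72,395.
Year 1: DB = ⌊$82,995 × 150%/6⌋ = $20,748; SL = ⌊$72,395/6⌋ = $12,065 → take DB $20,748. Book value $62,247.
Year 2: DB = ⌊$62,247 × 150%/6⌋ = $15,561; SL = ⌊$51,647/5⌋ = $10,329 → take DB $15,561. Book value $46,686.
Year 3: DB = ⌊$46,686 × 150%/6⌋ = $11,671; SL = ⌊$36,086/4⌋ = $9,021 → take DB $11,671. Book value $35,015.
Year 4: DB = ⌊$35,015 × 150%/6⌋ = $8,753; SL = ⌊$24,415/3⌋ = $8,138 → take DB $8,753. Book value $26,262.

$26,262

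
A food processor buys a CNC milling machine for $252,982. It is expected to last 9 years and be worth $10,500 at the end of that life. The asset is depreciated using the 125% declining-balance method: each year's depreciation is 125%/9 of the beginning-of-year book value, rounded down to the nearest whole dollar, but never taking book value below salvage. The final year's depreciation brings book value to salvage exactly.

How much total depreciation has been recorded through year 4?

$113,881

Depreciable base = $252,982 − $10,500 = $242,482.
Year 1: ⌊$252,982 × 125%/9⌋ = $35,136. Book value $217,846.
Year 2: ⌊$217,846 × 125%/9⌋ = $30,256. Book value $187,590.
Year 3: ⌊$187,590 × 125%/9⌋ = $26,054. Book value $161,536.
Year 4: ⌊$161,536 × 125%/9⌋ = $22,435. Book value $139,101.
Accumulated through year 4 = $252,982 − $139,101 = $113,881.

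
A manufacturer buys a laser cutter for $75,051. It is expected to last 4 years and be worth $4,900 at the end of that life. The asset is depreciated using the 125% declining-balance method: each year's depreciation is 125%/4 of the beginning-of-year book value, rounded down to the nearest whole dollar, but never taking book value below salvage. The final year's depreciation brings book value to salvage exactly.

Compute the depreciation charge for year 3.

Depreciable base = $75,051 − $4,900 = $70,151.
Year 1: ⌊$75,051 × 125%/4⌋ = $23,453. Book value $51,598.
Year 2: ⌊$51,598 × 125%/4⌋ = $16,124. Book value $35,474.
Year 3: ⌊$35,474 × 125%/4⌋ = $11,085. Book value $24,389.

$11,085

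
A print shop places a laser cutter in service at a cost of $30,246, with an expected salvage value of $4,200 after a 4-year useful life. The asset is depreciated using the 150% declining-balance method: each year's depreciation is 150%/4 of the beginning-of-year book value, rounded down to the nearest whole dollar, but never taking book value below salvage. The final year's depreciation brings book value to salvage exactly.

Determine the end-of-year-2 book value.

Depreciable base = $30,246 − $4,200 = $26,046.
Year 1: ⌊$30,246 × 150%/4⌋ = $11,342. Book value $18,904.
Year 2: ⌊$18,904 × 150%/4⌋ = $7,089. Book value $11,815.

$11,815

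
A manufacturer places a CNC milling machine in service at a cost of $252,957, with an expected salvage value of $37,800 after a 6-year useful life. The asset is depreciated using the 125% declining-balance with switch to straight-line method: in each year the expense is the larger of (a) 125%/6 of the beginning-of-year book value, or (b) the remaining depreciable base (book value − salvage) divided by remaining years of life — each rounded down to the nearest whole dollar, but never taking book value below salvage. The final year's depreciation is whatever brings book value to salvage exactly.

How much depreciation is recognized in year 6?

Depreciable base = $252,957 − $37,800 = $215,157.
Year 1: DB = ⌊$252,957 × 125%/6⌋ = $52,699; SL = ⌊$215,157/6⌋ = $35,859 → take DB $52,699. Book value $200,258.
Year 2: DB = ⌊$200,258 × 125%/6⌋ = $41,720; SL = ⌊$162,458/5⌋ = $32,491 → take DB $41,720. Book value $158,538.
Year 3: DB = ⌊$158,538 × 125%/6⌋ = $33,028; SL = ⌊$120,738/4⌋ = $30,184 → take DB $33,028. Book value $125,510.
Year 4: DB = ⌊$125,510 × 125%/6⌋ = $26,147; SL = ⌊$87,710/3⌋ = $29,236 → take SL $29,236. Book value $96,274.
Year 5: DB = ⌊$96,274 × 125%/6⌋ = $20,057; SL = ⌊$58,474/2⌋ = $29,237 → take SL $29,237. Book value $67,037.
Year 6 (final): $67,037 − $37,800 = $29,237. Book value $37,800.

$29,237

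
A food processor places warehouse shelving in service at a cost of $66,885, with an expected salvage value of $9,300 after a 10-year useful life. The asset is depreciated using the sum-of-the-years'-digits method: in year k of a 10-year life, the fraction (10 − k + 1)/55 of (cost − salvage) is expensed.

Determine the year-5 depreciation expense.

$6,282

Depreciable base = $66,885 − $9,300 = $57,585.
Sum of the years' digits = 10+9+8+7+6+5+4+3+2+1 = 55.
Year 1: $57,585 × 10/55 = $10,470. Book value $56,415.
Year 2: $57,585 × 9/55 = $9,423. Book value $46,992.
Year 3: $57,585 × 8/55 = $8,376. Book value $38,616.
Year 4: $57,585 × 7/55 = $7,329. Book value $31,287.
Year 5: $57,585 × 6/55 = $6,282. Book value $25,005.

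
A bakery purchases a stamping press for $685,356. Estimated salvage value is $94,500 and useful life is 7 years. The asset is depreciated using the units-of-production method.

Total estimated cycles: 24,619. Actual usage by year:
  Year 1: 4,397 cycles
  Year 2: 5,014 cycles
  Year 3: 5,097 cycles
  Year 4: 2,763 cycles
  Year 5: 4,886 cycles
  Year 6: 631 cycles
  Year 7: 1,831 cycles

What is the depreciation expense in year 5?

$117,264

Depreciable base = $685,356 − $94,500 = $590,856.
Rate = $590,856 / 24,619 cycles = $24 per cycle.
Year 1: 4,397 × $24 = $105,528. Book value $579,828.
Year 2: 5,014 × $24 = $120,336. Book value $459,492.
Year 3: 5,097 × $24 = $122,328. Book value $337,164.
Year 4: 2,763 × $24 = $66,312. Book value $270,852.
Year 5: 4,886 × $24 = $117,264. Book value $153,588.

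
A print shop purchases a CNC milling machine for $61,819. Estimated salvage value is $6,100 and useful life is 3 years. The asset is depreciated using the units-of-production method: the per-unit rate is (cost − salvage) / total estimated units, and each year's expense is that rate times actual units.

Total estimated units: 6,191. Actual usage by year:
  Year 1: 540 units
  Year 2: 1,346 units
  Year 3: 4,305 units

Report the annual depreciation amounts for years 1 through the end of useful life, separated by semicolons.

Depreciable base = $61,819 − $6,100 = $55,719.
Rate = $55,719 / 6,191 units = $9 per unit.
Year 1: 540 × $9 = $4,860. Book value $56,959.
Year 2: 1,346 × $9 = $12,114. Book value $44,845.
Year 3: 4,305 × $9 = $38,745. Book value $6,100.

$4,860; $12,114; $38,745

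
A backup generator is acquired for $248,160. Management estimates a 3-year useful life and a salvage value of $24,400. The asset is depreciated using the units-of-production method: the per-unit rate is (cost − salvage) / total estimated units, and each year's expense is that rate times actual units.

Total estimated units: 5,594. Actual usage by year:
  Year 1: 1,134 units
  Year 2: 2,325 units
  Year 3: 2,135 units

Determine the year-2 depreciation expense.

Depreciable base = $248,160 − $24,400 = $223,760.
Rate = $223,760 / 5,594 units = $40 per unit.
Year 1: 1,134 × $40 = $45,360. Book value $202,800.
Year 2: 2,325 × $40 = $93,000. Book value $109,800.

$93,000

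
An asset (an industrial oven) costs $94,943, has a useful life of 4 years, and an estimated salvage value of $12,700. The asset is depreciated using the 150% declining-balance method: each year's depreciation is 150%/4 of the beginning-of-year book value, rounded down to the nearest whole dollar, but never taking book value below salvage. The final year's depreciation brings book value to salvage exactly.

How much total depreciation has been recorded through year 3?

Depreciable base = $94,943 − $12,700 = $82,243.
Year 1: ⌊$94,943 × 150%/4⌋ = $35,603. Book value $59,340.
Year 2: ⌊$59,340 × 150%/4⌋ = $22,252. Book value $37,088.
Year 3: ⌊$37,088 × 150%/4⌋ = $13,908. Book value $23,180.
Accumulated through year 3 = $94,943 − $23,180 = $71,763.

$71,763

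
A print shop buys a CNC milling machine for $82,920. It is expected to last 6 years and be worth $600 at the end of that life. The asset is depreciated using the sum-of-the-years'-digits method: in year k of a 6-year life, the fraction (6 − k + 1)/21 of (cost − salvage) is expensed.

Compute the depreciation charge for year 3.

Depreciable base = $82,920 − $600 = $82,320.
Sum of the years' digits = 6+5+4+3+2+1 = 21.
Year 1: $82,320 × 6/21 = $23,520. Book value $59,400.
Year 2: $82,320 × 5/21 = $19,600. Book value $39,800.
Year 3: $82,320 × 4/21 = $15,680. Book value $24,120.

$15,680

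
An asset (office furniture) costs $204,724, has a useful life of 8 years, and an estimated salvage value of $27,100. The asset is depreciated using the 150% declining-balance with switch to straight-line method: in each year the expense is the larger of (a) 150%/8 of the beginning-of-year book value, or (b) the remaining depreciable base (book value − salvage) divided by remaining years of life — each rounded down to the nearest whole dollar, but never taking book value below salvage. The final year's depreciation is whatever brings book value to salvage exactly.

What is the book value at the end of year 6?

Depreciable base = $204,724 − $27,100 = $177,624.
Year 1: DB = ⌊$204,724 × 150%/8⌋ = $38,385; SL = ⌊$177,624/8⌋ = $22,203 → take DB $38,385. Book value $166,339.
Year 2: DB = ⌊$166,339 × 150%/8⌋ = $31,188; SL = ⌊$139,239/7⌋ = $19,891 → take DB $31,188. Book value $135,151.
Year 3: DB = ⌊$135,151 × 150%/8⌋ = $25,340; SL = ⌊$108,051/6⌋ = $18,008 → take DB $25,340. Book value $109,811.
Year 4: DB = ⌊$109,811 × 150%/8⌋ = $20,589; SL = ⌊$82,711/5⌋ = $16,542 → take DB $20,589. Book value $89,222.
Year 5: DB = ⌊$89,222 × 150%/8⌋ = $16,729; SL = ⌊$62,122/4⌋ = $15,530 → take DB $16,729. Book value $72,493.
Year 6: DB = ⌊$72,493 × 150%/8⌋ = $13,592; SL = ⌊$45,393/3⌋ = $15,131 → take SL $15,131. Book value $57,362.

$57,362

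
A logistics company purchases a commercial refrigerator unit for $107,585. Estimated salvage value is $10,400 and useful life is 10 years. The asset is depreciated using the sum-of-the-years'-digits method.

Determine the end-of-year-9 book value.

$12,167

Depreciable base = $107,585 − $10,400 = $97,185.
Sum of the years' digits = 10+9+8+7+6+5+4+3+2+1 = 55.
Year 1: $97,185 × 10/55 = $17,670. Book value $89,915.
Year 2: $97,185 × 9/55 = $15,903. Book value $74,012.
Year 3: $97,185 × 8/55 = $14,136. Book value $59,876.
Year 4: $97,185 × 7/55 = $12,369. Book value $47,507.
Year 5: $97,185 × 6/55 = $10,602. Book value $36,905.
Year 6: $97,185 × 5/55 = $8,835. Book value $28,070.
Year 7: $97,185 × 4/55 = $7,068. Book value $21,002.
Year 8: $97,185 × 3/55 = $5,301. Book value $15,701.
Year 9: $97,185 × 2/55 = $3,534. Book value $12,167.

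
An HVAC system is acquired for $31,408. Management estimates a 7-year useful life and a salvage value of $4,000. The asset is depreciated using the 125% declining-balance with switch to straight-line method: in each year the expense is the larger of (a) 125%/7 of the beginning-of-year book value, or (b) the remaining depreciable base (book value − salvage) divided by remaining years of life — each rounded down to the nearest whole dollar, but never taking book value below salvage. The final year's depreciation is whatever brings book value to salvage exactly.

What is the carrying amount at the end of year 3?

Depreciable base = $31,408 − $4,000 = $27,408.
Year 1: DB = ⌊$31,408 × 125%/7⌋ = $5,608; SL = ⌊$27,408/7⌋ = $3,915 → take DB $5,608. Book value $25,800.
Year 2: DB = ⌊$25,800 × 125%/7⌋ = $4,607; SL = ⌊$21,800/6⌋ = $3,633 → take DB $4,607. Book value $21,193.
Year 3: DB = ⌊$21,193 × 125%/7⌋ = $3,784; SL = ⌊$17,193/5⌋ = $3,438 → take DB $3,784. Book value $17,409.

$17,409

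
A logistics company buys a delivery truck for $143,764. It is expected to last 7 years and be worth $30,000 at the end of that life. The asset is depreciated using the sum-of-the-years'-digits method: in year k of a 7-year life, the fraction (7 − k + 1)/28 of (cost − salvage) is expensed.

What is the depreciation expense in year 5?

$12,189

Depreciable base = $143,764 − $30,000 = $113,764.
Sum of the years' digits = 7+6+5+4+3+2+1 = 28.
Year 1: $113,764 × 7/28 = $28,441. Book value $115,323.
Year 2: $113,764 × 6/28 = $24,378. Book value $90,945.
Year 3: $113,764 × 5/28 = $20,315. Book value $70,630.
Year 4: $113,764 × 4/28 = $16,252. Book value $54,378.
Year 5: $113,764 × 3/28 = $12,189. Book value $42,189.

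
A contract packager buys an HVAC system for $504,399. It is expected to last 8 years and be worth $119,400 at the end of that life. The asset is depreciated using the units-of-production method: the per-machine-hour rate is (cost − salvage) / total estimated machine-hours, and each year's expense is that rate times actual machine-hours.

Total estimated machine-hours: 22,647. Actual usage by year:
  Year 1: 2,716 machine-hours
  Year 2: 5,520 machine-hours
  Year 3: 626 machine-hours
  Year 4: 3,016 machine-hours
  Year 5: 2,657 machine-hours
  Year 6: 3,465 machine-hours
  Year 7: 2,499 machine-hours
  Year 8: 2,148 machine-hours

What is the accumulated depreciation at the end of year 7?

$348,483

Depreciable base = $504,399 − $119,400 = $384,999.
Rate = $384,999 / 22,647 machine-hours = $17 per machine-hour.
Year 1: 2,716 × $17 = $46,172. Book value $458,227.
Year 2: 5,520 × $17 = $93,840. Book value $364,387.
Year 3: 626 × $17 = $10,642. Book value $353,745.
Year 4: 3,016 × $17 = $51,272. Book value $302,473.
Year 5: 2,657 × $17 = $45,169. Book value $257,304.
Year 6: 3,465 × $17 = $58,905. Book value $198,399.
Year 7: 2,499 × $17 = $42,483. Book value $155,916.
Accumulated through year 7 = $504,399 − $155,916 = $348,483.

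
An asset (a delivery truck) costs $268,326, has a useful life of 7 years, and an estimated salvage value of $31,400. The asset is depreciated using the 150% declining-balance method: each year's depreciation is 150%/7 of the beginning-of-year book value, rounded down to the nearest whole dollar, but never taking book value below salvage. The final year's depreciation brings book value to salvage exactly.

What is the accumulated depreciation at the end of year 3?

Depreciable base = $268,326 − $31,400 = $236,926.
Year 1: ⌊$268,326 × 150%/7⌋ = $57,498. Book value $210,828.
Year 2: ⌊$210,828 × 150%/7⌋ = $45,177. Book value $165,651.
Year 3: ⌊$165,651 × 150%/7⌋ = $35,496. Book value $130,155.
Accumulated through year 3 = $268,326 − $130,155 = $138,171.

$138,171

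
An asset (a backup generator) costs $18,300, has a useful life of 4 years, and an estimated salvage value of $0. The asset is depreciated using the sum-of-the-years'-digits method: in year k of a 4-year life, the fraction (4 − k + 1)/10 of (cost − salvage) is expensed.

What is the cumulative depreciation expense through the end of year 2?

Depreciable base = $18,300 − $0 = $18,300.
Sum of the years' digits = 4+3+2+1 = 10.
Year 1: $18,300 × 4/10 = $7,320. Book value $10,980.
Year 2: $18,300 × 3/10 = $5,490. Book value $5,490.
Accumulated through year 2 = $18,300 − $5,490 = $12,810.

$12,810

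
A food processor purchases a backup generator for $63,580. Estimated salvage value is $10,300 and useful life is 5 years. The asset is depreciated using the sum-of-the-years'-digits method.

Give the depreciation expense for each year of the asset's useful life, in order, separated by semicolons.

$17,760; $14,208; $10,656; $7,104; $3,552

Depreciable base = $63,580 − $10,300 = $53,280.
Sum of the years' digits = 5+4+3+2+1 = 15.
Year 1: $53,280 × 5/15 = $17,760. Book value $45,820.
Year 2: $53,280 × 4/15 = $14,208. Book value $31,612.
Year 3: $53,280 × 3/15 = $10,656. Book value $20,956.
Year 4: $53,280 × 2/15 = $7,104. Book value $13,852.
Year 5: $53,280 × 1/15 = $3,552. Book value $10,300.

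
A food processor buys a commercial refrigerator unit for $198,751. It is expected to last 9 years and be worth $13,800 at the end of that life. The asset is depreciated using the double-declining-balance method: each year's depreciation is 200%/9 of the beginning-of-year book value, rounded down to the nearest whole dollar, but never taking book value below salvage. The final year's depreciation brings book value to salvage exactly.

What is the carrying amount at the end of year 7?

Depreciable base = $198,751 − $13,800 = $184,951.
Year 1: ⌊$198,751 × 200%/9⌋ = $44,166. Book value $154,585.
Year 2: ⌊$154,585 × 200%/9⌋ = $34,352. Book value $120,233.
Year 3: ⌊$120,233 × 200%/9⌋ = $26,718. Book value $93,515.
Year 4: ⌊$93,515 × 200%/9⌋ = $20,781. Book value $72,734.
Year 5: ⌊$72,734 × 200%/9⌋ = $16,163. Book value $56,571.
Year 6: ⌊$56,571 × 200%/9⌋ = $12,571. Book value $44,000.
Year 7: ⌊$44,000 × 200%/9⌋ = $9,777. Book value $34,223.

$34,223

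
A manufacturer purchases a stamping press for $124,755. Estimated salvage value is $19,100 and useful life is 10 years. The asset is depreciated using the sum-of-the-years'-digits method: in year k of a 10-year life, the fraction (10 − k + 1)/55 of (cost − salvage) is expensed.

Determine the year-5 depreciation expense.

Depreciable base = $124,755 − $19,100 = $105,655.
Sum of the years' digits = 10+9+8+7+6+5+4+3+2+1 = 55.
Year 1: $105,655 × 10/55 = $19,210. Book value $105,545.
Year 2: $105,655 × 9/55 = $17,289. Book value $88,256.
Year 3: $105,655 × 8/55 = $15,368. Book value $72,888.
Year 4: $105,655 × 7/55 = $13,447. Book value $59,441.
Year 5: $105,655 × 6/55 = $11,526. Book value $47,915.

$11,526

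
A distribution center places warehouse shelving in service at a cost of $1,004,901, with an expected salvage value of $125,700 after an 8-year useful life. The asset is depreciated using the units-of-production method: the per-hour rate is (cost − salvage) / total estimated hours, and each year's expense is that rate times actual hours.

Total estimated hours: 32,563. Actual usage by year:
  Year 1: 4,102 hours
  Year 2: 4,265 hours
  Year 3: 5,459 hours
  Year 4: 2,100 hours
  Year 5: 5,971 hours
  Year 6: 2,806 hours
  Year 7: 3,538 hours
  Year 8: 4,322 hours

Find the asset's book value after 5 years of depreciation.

Depreciable base = $1,004,901 − $125,700 = $879,201.
Rate = $879,201 / 32,563 hours = $27 per hour.
Year 1: 4,102 × $27 = $110,754. Book value $894,147.
Year 2: 4,265 × $27 = $115,155. Book value $778,992.
Year 3: 5,459 × $27 = $147,393. Book value $631,599.
Year 4: 2,100 × $27 = $56,700. Book value $574,899.
Year 5: 5,971 × $27 = $161,217. Book value $413,682.

$413,682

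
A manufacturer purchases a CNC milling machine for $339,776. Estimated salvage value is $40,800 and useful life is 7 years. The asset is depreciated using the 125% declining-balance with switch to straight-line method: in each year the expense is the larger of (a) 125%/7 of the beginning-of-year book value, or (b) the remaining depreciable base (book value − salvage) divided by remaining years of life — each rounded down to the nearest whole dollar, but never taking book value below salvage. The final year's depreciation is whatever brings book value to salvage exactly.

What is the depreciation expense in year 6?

$36,881

Depreciable base = $339,776 − $40,800 = $298,976.
Year 1: DB = ⌊$339,776 × 125%/7⌋ = $60,674; SL = ⌊$298,976/7⌋ = $42,710 → take DB $60,674. Book value $279,102.
Year 2: DB = ⌊$279,102 × 125%/7⌋ = $49,839; SL = ⌊$238,302/6⌋ = $39,717 → take DB $49,839. Book value $229,263.
Year 3: DB = ⌊$229,263 × 125%/7⌋ = $40,939; SL = ⌊$188,463/5⌋ = $37,692 → take DB $40,939. Book value $188,324.
Year 4: DB = ⌊$188,324 × 125%/7⌋ = $33,629; SL = ⌊$147,524/4⌋ = $36,881 → take SL $36,881. Book value $151,443.
Year 5: DB = ⌊$151,443 × 125%/7⌋ = $27,043; SL = ⌊$110,643/3⌋ = $36,881 → take SL $36,881. Book value $114,562.
Year 6: DB = ⌊$114,562 × 125%/7⌋ = $20,457; SL = ⌊$73,762/2⌋ = $36,881 → take SL $36,881. Book value $77,681.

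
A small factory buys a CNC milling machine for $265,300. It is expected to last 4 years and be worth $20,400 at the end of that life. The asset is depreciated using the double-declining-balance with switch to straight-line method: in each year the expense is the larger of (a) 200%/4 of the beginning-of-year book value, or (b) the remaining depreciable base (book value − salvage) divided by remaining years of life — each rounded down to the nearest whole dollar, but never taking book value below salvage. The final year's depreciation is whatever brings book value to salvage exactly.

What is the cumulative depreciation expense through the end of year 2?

Depreciable base = $265,300 − $20,400 = $244,900.
Year 1: DB = ⌊$265,300 × 200%/4⌋ = $132,650; SL = ⌊$244,900/4⌋ = $61,225 → take DB $132,650. Book value $132,650.
Year 2: DB = ⌊$132,650 × 200%/4⌋ = $66,325; SL = ⌊$112,250/3⌋ = $37,416 → take DB $66,325. Book value $66,325.
Accumulated through year 2 = $265,300 − $66,325 = $198,975.

$198,975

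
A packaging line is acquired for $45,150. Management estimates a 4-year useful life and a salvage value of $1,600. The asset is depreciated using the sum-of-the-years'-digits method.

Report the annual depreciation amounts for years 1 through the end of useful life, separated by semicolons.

$17,420; $13,065; $8,710; $4,355

Depreciable base = $45,150 − $1,600 = $43,550.
Sum of the years' digits = 4+3+2+1 = 10.
Year 1: $43,550 × 4/10 = $17,420. Book value $27,730.
Year 2: $43,550 × 3/10 = $13,065. Book value $14,665.
Year 3: $43,550 × 2/10 = $8,710. Book value $5,955.
Year 4: $43,550 × 1/10 = $4,355. Book value $1,600.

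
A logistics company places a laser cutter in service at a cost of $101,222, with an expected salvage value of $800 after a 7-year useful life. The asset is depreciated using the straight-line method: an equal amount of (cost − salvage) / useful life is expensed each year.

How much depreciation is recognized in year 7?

$14,346

Depreciable base = $101,222 − $800 = $100,422.
Annual expense = $100,422 / 7 = $14,346.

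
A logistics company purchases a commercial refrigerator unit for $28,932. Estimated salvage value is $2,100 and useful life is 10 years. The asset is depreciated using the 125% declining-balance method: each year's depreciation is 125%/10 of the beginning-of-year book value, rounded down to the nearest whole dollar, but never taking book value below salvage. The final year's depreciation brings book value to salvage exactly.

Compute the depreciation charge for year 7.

$1,623

Depreciable base = $28,932 − $2,100 = $26,832.
Year 1: ⌊$28,932 × 125%/10⌋ = $3,616. Book value $25,316.
Year 2: ⌊$25,316 × 125%/10⌋ = $3,164. Book value $22,152.
Year 3: ⌊$22,152 × 125%/10⌋ = $2,769. Book value $19,383.
Year 4: ⌊$19,383 × 125%/10⌋ = $2,422. Book value $16,961.
Year 5: ⌊$16,961 × 125%/10⌋ = $2,120. Book value $14,841.
Year 6: ⌊$14,841 × 125%/10⌋ = $1,855. Book value $12,986.
Year 7: ⌊$12,986 × 125%/10⌋ = $1,623. Book value $11,363.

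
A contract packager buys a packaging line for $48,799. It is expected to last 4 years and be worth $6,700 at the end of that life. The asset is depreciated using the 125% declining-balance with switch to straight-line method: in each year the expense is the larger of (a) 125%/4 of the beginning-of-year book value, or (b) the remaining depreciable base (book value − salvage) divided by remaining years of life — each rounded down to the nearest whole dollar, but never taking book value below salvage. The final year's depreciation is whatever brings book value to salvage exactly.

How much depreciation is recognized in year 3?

Depreciable base = $48,799 − $6,700 = $42,099.
Year 1: DB = ⌊$48,799 × 125%/4⌋ = $15,249; SL = ⌊$42,099/4⌋ = $10,524 → take DB $15,249. Book value $33,550.
Year 2: DB = ⌊$33,550 × 125%/4⌋ = $10,484; SL = ⌊$26,850/3⌋ = $8,950 → take DB $10,484. Book value $23,066.
Year 3: DB = ⌊$23,066 × 125%/4⌋ = $7,208; SL = ⌊$16,366/2⌋ = $8,183 → take SL $8,183. Book value $14,883.

$8,183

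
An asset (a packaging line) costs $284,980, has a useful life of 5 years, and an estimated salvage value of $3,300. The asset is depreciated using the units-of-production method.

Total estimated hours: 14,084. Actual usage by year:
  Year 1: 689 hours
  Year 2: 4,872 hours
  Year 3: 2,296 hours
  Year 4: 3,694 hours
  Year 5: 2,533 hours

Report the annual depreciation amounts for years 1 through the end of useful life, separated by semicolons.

$13,780; $97,440; $45,920; $73,880; $50,660

Depreciable base = $284,980 − $3,300 = $281,680.
Rate = $281,680 / 14,084 hours = $20 per hour.
Year 1: 689 × $20 = $13,780. Book value $271,200.
Year 2: 4,872 × $20 = $97,440. Book value $173,760.
Year 3: 2,296 × $20 = $45,920. Book value $127,840.
Year 4: 3,694 × $20 = $73,880. Book value $53,960.
Year 5: 2,533 × $20 = $50,660. Book value $3,300.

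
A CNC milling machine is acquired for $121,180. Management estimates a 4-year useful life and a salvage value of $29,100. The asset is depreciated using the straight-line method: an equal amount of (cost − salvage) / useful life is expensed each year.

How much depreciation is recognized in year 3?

$23,020

Depreciable base = $121,180 − $29,100 = $92,080.
Annual expense = $92,080 / 4 = $23,020.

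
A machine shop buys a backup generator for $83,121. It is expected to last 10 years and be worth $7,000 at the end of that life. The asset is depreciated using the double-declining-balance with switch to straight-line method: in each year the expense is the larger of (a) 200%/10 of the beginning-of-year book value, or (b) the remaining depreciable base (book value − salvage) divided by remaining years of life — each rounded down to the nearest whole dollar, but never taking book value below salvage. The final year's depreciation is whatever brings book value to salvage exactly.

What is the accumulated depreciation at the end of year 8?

$69,173

Depreciable base = $83,121 − $7,000 = $76,121.
Year 1: DB = ⌊$83,121 × 200%/10⌋ = $16,624; SL = ⌊$76,121/10⌋ = $7,612 → take DB $16,624. Book value $66,497.
Year 2: DB = ⌊$66,497 × 200%/10⌋ = $13,299; SL = ⌊$59,497/9⌋ = $6,610 → take DB $13,299. Book value $53,198.
Year 3: DB = ⌊$53,198 × 200%/10⌋ = $10,639; SL = ⌊$46,198/8⌋ = $5,774 → take DB $10,639. Book value $42,559.
Year 4: DB = ⌊$42,559 × 200%/10⌋ = $8,511; SL = ⌊$35,559/7⌋ = $5,079 → take DB $8,511. Book value $34,048.
Year 5: DB = ⌊$34,048 × 200%/10⌋ = $6,809; SL = ⌊$27,048/6⌋ = $4,508 → take DB $6,809. Book value $27,239.
Year 6: DB = ⌊$27,239 × 200%/10⌋ = $5,447; SL = ⌊$20,239/5⌋ = $4,047 → take DB $5,447. Book value $21,792.
Year 7: DB = ⌊$21,792 × 200%/10⌋ = $4,358; SL = ⌊$14,792/4⌋ = $3,698 → take DB $4,358. Book value $17,434.
Year 8: DB = ⌊$17,434 × 200%/10⌋ = $3,486; SL = ⌊$10,434/3⌋ = $3,478 → take DB $3,486. Book value $13,948.
Accumulated through year 8 = $83,121 − $13,948 = $69,173.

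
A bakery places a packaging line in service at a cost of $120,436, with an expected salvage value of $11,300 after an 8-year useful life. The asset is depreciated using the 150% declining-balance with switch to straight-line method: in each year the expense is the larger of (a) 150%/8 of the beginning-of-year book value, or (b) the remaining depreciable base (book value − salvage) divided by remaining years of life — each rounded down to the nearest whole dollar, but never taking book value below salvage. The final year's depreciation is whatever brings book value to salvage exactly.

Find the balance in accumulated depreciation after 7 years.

Depreciable base = $120,436 − $11,300 = $109,136.
Year 1: DB = ⌊$120,436 × 150%/8⌋ = $22,581; SL = ⌊$109,136/8⌋ = $13,642 → take DB $22,581. Book value $97,855.
Year 2: DB = ⌊$97,855 × 150%/8⌋ = $18,347; SL = ⌊$86,555/7⌋ = $12,365 → take DB $18,347. Book value $79,508.
Year 3: DB = ⌊$79,508 × 150%/8⌋ = $14,907; SL = ⌊$68,208/6⌋ = $11,368 → take DB $14,907. Book value $64,601.
Year 4: DB = ⌊$64,601 × 150%/8⌋ = $12,112; SL = ⌊$53,301/5⌋ = $10,660 → take DB $12,112. Book value $52,489.
Year 5: DB = ⌊$52,489 × 150%/8⌋ = $9,841; SL = ⌊$41,189/4⌋ = $10,297 → take SL $10,297. Book value $42,192.
Year 6: DB = ⌊$42,192 × 150%/8⌋ = $7,911; SL = ⌊$30,892/3⌋ = $10,297 → take SL $10,297. Book value $31,895.
Year 7: DB = ⌊$31,895 × 150%/8⌋ = $5,980; SL = ⌊$20,595/2⌋ = $10,297 → take SL $10,297. Book value $21,598.
Accumulated through year 7 = $120,436 − $21,598 = $98,838.

$98,838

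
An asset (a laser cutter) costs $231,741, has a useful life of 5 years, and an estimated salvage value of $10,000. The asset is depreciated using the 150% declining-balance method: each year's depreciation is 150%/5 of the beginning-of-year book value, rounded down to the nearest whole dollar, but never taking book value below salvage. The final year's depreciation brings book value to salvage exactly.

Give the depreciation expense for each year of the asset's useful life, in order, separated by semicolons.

$69,522; $48,665; $34,066; $23,846; $45,642

Depreciable base = $231,741 − $10,000 = $221,741.
Year 1: ⌊$231,741 × 150%/5⌋ = $69,522. Book value $162,219.
Year 2: ⌊$162,219 × 150%/5⌋ = $48,665. Book value $113,554.
Year 3: ⌊$113,554 × 150%/5⌋ = $34,066. Book value $79,488.
Year 4: ⌊$79,488 × 150%/5⌋ = $23,846. Book value $55,642.
Year 5 (final): $55,642 − $10,000 = $45,642. Book value $10,000.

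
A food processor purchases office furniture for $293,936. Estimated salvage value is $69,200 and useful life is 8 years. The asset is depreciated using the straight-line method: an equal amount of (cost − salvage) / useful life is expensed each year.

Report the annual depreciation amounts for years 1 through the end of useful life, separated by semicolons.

$28,092; $28,092; $28,092; $28,092; $28,092; $28,092; $28,092; $28,092

Depreciable base = $293,936 − $69,200 = $224,736.
Annual expense = $224,736 / 8 = $28,092.
End of year 1: book value $265,844.
End of year 2: book value $237,752.
End of year 3: book value $209,660.
End of year 4: book value $181,568.
End of year 5: book value $153,476.
End of year 6: book value $125,384.
End of year 7: book value $97,292.
End of year 8: book value $69,200.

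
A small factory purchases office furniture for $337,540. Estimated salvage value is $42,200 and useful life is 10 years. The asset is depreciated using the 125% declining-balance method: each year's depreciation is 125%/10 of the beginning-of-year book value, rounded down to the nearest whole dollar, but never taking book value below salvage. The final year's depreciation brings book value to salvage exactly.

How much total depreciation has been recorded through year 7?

$204,987

Depreciable base = $337,540 − $42,200 = $295,340.
Year 1: ⌊$337,540 × 125%/10⌋ = $42,192. Book value $295,348.
Year 2: ⌊$295,348 × 125%/10⌋ = $36,918. Book value $258,430.
Year 3: ⌊$258,430 × 125%/10⌋ = $32,303. Book value $226,127.
Year 4: ⌊$226,127 × 125%/10⌋ = $28,265. Book value $197,862.
Year 5: ⌊$197,862 × 125%/10⌋ = $24,732. Book value $173,130.
Year 6: ⌊$173,130 × 125%/10⌋ = $21,641. Book value $151,489.
Year 7: ⌊$151,489 × 125%/10⌋ = $18,936. Book value $132,553.
Accumulated through year 7 = $337,540 − $132,553 = $204,987.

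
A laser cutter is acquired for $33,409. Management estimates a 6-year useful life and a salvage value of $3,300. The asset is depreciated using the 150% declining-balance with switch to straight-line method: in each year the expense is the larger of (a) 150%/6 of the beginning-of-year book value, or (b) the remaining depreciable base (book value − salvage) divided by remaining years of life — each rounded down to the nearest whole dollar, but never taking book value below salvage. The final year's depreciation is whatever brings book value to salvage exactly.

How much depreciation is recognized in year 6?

$3,599

Depreciable base = $33,409 − $3,300 = $30,109.
Year 1: DB = ⌊$33,409 × 150%/6⌋ = $8,352; SL = ⌊$30,109/6⌋ = $5,018 → take DB $8,352. Book value $25,057.
Year 2: DB = ⌊$25,057 × 150%/6⌋ = $6,264; SL = ⌊$21,757/5⌋ = $4,351 → take DB $6,264. Book value $18,793.
Year 3: DB = ⌊$18,793 × 150%/6⌋ = $4,698; SL = ⌊$15,493/4⌋ = $3,873 → take DB $4,698. Book value $14,095.
Year 4: DB = ⌊$14,095 × 150%/6⌋ = $3,523; SL = ⌊$10,795/3⌋ = $3,598 → take SL $3,598. Book value $10,497.
Year 5: DB = ⌊$10,497 × 150%/6⌋ = $2,624; SL = ⌊$7,197/2⌋ = $3,598 → take SL $3,598. Book value $6,899.
Year 6 (final): $6,899 − $3,300 = $3,599. Book value $3,300.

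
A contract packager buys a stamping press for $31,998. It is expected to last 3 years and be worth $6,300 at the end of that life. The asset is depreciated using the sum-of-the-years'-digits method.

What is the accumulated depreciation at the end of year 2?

$21,415

Depreciable base = $31,998 − $6,300 = $25,698.
Sum of the years' digits = 3+2+1 = 6.
Year 1: $25,698 × 3/6 = $12,849. Book value $19,149.
Year 2: $25,698 × 2/6 = $8,566. Book value $10,583.
Accumulated through year 2 = $31,998 − $10,583 = $21,415.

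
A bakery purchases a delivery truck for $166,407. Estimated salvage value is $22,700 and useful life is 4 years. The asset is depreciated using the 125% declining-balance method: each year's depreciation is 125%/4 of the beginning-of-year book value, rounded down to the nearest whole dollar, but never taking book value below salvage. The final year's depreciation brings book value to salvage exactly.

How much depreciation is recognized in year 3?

Depreciable base = $166,407 − $22,700 = $143,707.
Year 1: ⌊$166,407 × 125%/4⌋ = $52,002. Book value $114,405.
Year 2: ⌊$114,405 × 125%/4⌋ = $35,751. Book value $78,654.
Year 3: ⌊$78,654 × 125%/4⌋ = $24,579. Book value $54,075.

$24,579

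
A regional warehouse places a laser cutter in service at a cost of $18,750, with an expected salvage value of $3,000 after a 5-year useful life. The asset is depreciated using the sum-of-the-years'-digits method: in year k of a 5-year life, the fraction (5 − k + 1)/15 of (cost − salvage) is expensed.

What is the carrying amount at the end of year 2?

Depreciable base = $18,750 − $3,000 = $15,750.
Sum of the years' digits = 5+4+3+2+1 = 15.
Year 1: $15,750 × 5/15 = $5,250. Book value $13,500.
Year 2: $15,750 × 4/15 = $4,200. Book value $9,300.

$9,300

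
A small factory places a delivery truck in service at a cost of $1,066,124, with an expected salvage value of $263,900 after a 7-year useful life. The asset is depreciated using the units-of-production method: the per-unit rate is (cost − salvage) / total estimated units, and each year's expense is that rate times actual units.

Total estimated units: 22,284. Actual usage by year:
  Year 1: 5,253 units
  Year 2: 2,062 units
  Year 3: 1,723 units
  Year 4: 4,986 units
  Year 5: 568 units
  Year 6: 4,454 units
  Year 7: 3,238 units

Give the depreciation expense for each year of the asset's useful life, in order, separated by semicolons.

Depreciable base = $1,066,124 − $263,900 = $802,224.
Rate = $802,224 / 22,284 units = $36 per unit.
Year 1: 5,253 × $36 = $189,108. Book value $877,016.
Year 2: 2,062 × $36 = $74,232. Book value $802,784.
Year 3: 1,723 × $36 = $62,028. Book value $740,756.
Year 4: 4,986 × $36 = $179,496. Book value $561,260.
Year 5: 568 × $36 = $20,448. Book value $540,812.
Year 6: 4,454 × $36 = $160,344. Book value $380,468.
Year 7: 3,238 × $36 = $116,568. Book value $263,900.

$189,108; $74,232; $62,028; $179,496; $20,448; $160,344; $116,568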